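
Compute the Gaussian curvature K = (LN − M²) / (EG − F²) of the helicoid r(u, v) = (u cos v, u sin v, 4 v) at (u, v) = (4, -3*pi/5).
K = -1/64

Coefficients of the first fundamental form: E = 1, F = 0, G = u^2 + 16.
Coefficients of the second fundamental form: L = 0, M = -4/sqrt(u^2 + 16), N = 0.
Assemble K = (LN − M²)/(EG − F²) = -16/(u^2 + 16)^2. At (u, v) = (4, -3*pi/5): K = -1/64.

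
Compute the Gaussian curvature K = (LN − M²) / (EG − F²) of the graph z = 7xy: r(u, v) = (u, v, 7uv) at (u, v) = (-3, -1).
K = -49/241081

Coefficients of the first fundamental form: E = 49*v^2 + 1, F = 49*u*v, G = 49*u^2 + 1.
Coefficients of the second fundamental form: L = 0, M = 7/sqrt(49*u^2 + 49*v^2 + 1), N = 0.
Assemble K = (LN − M²)/(EG − F²) = -49/(2401*u^4 + 4802*u^2*v^2 + 98*u^2 + 2401*v^4 + 98*v^2 + 1). At (u, v) = (-3, -1): K = -49/241081.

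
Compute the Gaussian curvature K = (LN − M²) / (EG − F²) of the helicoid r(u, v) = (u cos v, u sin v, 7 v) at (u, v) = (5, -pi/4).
K = -49/5476

Coefficients of the first fundamental form: E = 1, F = 0, G = u^2 + 49.
Coefficients of the second fundamental form: L = 0, M = -7/sqrt(u^2 + 49), N = 0.
Assemble K = (LN − M²)/(EG − F²) = -49/(u^2 + 49)^2. At (u, v) = (5, -pi/4): K = -49/5476.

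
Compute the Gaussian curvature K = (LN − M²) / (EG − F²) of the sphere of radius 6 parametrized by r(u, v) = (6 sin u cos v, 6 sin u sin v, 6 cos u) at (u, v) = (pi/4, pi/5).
K = 1/36

Coefficients of the first fundamental form: E = 36, F = 0, G = 36*sin(u)^2.
Coefficients of the second fundamental form: L = -6*sin(u)/Abs(sin(u)), M = 0, N = -6*sin(u)^3/Abs(sin(u)).
Assemble K = (LN − M²)/(EG − F²) = 1/36. At (u, v) = (pi/4, pi/5): K = 1/36.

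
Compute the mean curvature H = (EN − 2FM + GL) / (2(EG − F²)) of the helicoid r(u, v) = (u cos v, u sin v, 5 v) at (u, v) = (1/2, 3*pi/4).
H = 0

With E = 1, F = 0, G = u^2 + 25, L = 0, M = -5/sqrt(u^2 + 25), N = 0, assemble
  H = (EN − 2FM + GL) / (2(EG − F²)) = 0.
At (u, v) = (1/2, 3*pi/4): H = 0.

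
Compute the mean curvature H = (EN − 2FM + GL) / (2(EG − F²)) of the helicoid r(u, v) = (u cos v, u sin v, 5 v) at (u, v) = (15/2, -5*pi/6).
H = 0

With E = 1, F = 0, G = u^2 + 25, L = 0, M = -5/sqrt(u^2 + 25), N = 0, assemble
  H = (EN − 2FM + GL) / (2(EG − F²)) = 0.
At (u, v) = (15/2, -5*pi/6): H = 0.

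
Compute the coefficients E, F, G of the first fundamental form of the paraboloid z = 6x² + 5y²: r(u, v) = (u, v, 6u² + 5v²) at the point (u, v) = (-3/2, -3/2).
E = 325;  F = 270;  G = 226

Partials: r_u = (1, 0, 12*u), r_v = (0, 1, 10*v). As functions of (u, v):
  E = r_u · r_u = 144*u^2 + 1,
  F = r_u · r_v = 120*u*v,
  G = r_v · r_v = 100*v^2 + 1.
Evaluating at (u, v) = (-3/2, -3/2): E = 325, F = 270, G = 226.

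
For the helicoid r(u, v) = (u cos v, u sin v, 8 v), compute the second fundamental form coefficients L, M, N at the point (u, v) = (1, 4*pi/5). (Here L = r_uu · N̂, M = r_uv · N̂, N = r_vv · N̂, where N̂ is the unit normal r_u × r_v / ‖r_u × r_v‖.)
L = 0;  M = -8*sqrt(65)/65;  N = 0

Compute the unit normal N̂(u, v) = (8*sin(v)/sqrt(u^2 + 64), -8*cos(v)/sqrt(u^2 + 64), u/sqrt(u^2 + 64)), and the second partials r_uu, r_uv, r_vv. Take dot products:
  L(u, v) = r_uu · N̂ = 0,
  M(u, v) = r_uv · N̂ = -8/sqrt(u^2 + 64),
  N(u, v) = r_vv · N̂ = 0.
Evaluating at (u, v) = (1, 4*pi/5):
  L = 0, M = -8*sqrt(65)/65, N = 0.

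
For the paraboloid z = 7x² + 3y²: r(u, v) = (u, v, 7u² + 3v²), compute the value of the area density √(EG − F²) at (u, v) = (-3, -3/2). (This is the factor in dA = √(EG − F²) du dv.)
√(EG − F²)|_{(-3, -3/2)} = sqrt(1846)

E = 196*u^2 + 1, F = 84*u*v, G = 36*v^2 + 1, so EG − F² = 196*u^2 + 36*v^2 + 1. Taking the positive square root: √(EG − F²) = sqrt(196*u^2 + 36*v^2 + 1). At (u, v) = (-3, -3/2): sqrt(1846).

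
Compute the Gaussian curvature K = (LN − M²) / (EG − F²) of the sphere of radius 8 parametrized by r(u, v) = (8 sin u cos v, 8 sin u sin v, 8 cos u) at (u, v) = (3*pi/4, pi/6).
K = 1/64

Coefficients of the first fundamental form: E = 64, F = 0, G = 64*sin(u)^2.
Coefficients of the second fundamental form: L = -8*sin(u)/Abs(sin(u)), M = 0, N = -8*sin(u)^3/Abs(sin(u)).
Assemble K = (LN − M²)/(EG − F²) = 1/64. At (u, v) = (3*pi/4, pi/6): K = 1/64.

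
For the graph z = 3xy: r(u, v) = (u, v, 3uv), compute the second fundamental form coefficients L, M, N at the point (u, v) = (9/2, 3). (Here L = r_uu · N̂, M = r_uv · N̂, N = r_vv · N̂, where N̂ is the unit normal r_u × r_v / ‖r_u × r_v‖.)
L = 0;  M = 6*sqrt(1057)/1057;  N = 0

Compute the unit normal N̂(u, v) = (-3*v/sqrt(9*u^2 + 9*v^2 + 1), -3*u/sqrt(9*u^2 + 9*v^2 + 1), 1/sqrt(9*u^2 + 9*v^2 + 1)), and the second partials r_uu, r_uv, r_vv. Take dot products:
  L(u, v) = r_uu · N̂ = 0,
  M(u, v) = r_uv · N̂ = 3/sqrt(9*u^2 + 9*v^2 + 1),
  N(u, v) = r_vv · N̂ = 0.
Evaluating at (u, v) = (9/2, 3):
  L = 0, M = 6*sqrt(1057)/1057, N = 0.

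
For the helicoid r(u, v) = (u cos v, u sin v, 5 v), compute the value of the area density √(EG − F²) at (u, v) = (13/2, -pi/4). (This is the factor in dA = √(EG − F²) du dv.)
√(EG − F²)|_{(13/2, -pi/4)} = sqrt(269)/2

E = 1, F = 0, G = u^2 + 25, so EG − F² = u^2 + 25. Taking the positive square root: √(EG − F²) = sqrt(u^2 + 25). At (u, v) = (13/2, -pi/4): sqrt(269)/2.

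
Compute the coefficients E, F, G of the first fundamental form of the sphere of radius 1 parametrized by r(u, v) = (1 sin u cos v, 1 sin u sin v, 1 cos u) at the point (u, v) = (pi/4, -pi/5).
E = 1;  F = 0;  G = 1/2

Partials: r_u = (cos(u)*cos(v), sin(v)*cos(u), -sin(u)), r_v = (-sin(u)*sin(v), sin(u)*cos(v), 0). As functions of (u, v):
  E = r_u · r_u = 1,
  F = r_u · r_v = 0,
  G = r_v · r_v = sin(u)^2.
Evaluating at (u, v) = (pi/4, -pi/5): E = 1, F = 0, G = 1/2.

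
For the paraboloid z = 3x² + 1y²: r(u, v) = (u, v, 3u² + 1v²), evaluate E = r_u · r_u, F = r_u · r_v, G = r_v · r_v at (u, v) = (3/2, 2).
E = 82;  F = 36;  G = 17

Partials: r_u = (1, 0, 6*u), r_v = (0, 1, 2*v). As functions of (u, v):
  E = r_u · r_u = 36*u^2 + 1,
  F = r_u · r_v = 12*u*v,
  G = r_v · r_v = 4*v^2 + 1.
Evaluating at (u, v) = (3/2, 2): E = 82, F = 36, G = 17.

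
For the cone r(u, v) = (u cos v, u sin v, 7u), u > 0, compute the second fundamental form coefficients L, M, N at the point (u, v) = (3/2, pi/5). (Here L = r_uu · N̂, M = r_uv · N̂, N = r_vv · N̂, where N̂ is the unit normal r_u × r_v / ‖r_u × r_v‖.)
L = 0;  M = 0;  N = 21*sqrt(2)/20

Compute the unit normal N̂(u, v) = (-7*sqrt(2)*u*cos(v)/(10*Abs(u)), -7*sqrt(2)*u*sin(v)/(10*Abs(u)), sqrt(2)*u/(10*Abs(u))), and the second partials r_uu, r_uv, r_vv. Take dot products:
  L(u, v) = r_uu · N̂ = 0,
  M(u, v) = r_uv · N̂ = 0,
  N(u, v) = r_vv · N̂ = 7*sqrt(2)*u^2/(10*Abs(u)).
Evaluating at (u, v) = (3/2, pi/5):
  L = 0, M = 0, N = 21*sqrt(2)/20.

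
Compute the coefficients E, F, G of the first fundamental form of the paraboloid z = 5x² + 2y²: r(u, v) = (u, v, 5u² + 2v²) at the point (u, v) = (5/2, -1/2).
E = 626;  F = -50;  G = 5

Partials: r_u = (1, 0, 10*u), r_v = (0, 1, 4*v). As functions of (u, v):
  E = r_u · r_u = 100*u^2 + 1,
  F = r_u · r_v = 40*u*v,
  G = r_v · r_v = 16*v^2 + 1.
Evaluating at (u, v) = (5/2, -1/2): E = 626, F = -50, G = 5.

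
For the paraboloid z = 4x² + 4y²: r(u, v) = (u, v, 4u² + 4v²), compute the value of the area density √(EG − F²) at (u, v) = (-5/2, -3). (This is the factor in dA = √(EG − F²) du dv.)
√(EG − F²)|_{(-5/2, -3)} = sqrt(977)

E = 64*u^2 + 1, F = 64*u*v, G = 64*v^2 + 1, so EG − F² = 64*u^2 + 64*v^2 + 1. Taking the positive square root: √(EG − F²) = sqrt(64*u^2 + 64*v^2 + 1). At (u, v) = (-5/2, -3): sqrt(977).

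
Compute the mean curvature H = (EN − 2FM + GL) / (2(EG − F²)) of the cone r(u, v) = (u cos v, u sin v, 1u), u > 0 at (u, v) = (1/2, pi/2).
H = sqrt(2)/2

With E = 2, F = 0, G = u^2, L = 0, M = 0, N = sqrt(2)*u^2/(2*Abs(u)), assemble
  H = (EN − 2FM + GL) / (2(EG − F²)) = sqrt(2)/(4*Abs(u)).
At (u, v) = (1/2, pi/2): H = sqrt(2)/2.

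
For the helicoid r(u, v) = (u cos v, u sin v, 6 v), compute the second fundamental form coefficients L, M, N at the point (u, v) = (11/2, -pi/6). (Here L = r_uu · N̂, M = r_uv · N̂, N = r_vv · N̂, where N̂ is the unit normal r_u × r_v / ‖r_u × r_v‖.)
L = 0;  M = -12*sqrt(265)/265;  N = 0

Compute the unit normal N̂(u, v) = (6*sin(v)/sqrt(u^2 + 36), -6*cos(v)/sqrt(u^2 + 36), u/sqrt(u^2 + 36)), and the second partials r_uu, r_uv, r_vv. Take dot products:
  L(u, v) = r_uu · N̂ = 0,
  M(u, v) = r_uv · N̂ = -6/sqrt(u^2 + 36),
  N(u, v) = r_vv · N̂ = 0.
Evaluating at (u, v) = (11/2, -pi/6):
  L = 0, M = -12*sqrt(265)/265, N = 0.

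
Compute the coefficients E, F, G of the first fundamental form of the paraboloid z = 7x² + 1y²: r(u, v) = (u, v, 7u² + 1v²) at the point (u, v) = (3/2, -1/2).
E = 442;  F = -21;  G = 2

Partials: r_u = (1, 0, 14*u), r_v = (0, 1, 2*v). As functions of (u, v):
  E = r_u · r_u = 196*u^2 + 1,
  F = r_u · r_v = 28*u*v,
  G = r_v · r_v = 4*v^2 + 1.
Evaluating at (u, v) = (3/2, -1/2): E = 442, F = -21, G = 2.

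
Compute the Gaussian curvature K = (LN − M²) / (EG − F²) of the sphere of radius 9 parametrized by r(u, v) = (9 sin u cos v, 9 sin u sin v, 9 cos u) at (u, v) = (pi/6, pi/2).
K = 1/81

Coefficients of the first fundamental form: E = 81, F = 0, G = 81*sin(u)^2.
Coefficients of the second fundamental form: L = -9*sin(u)/Abs(sin(u)), M = 0, N = -9*sin(u)^3/Abs(sin(u)).
Assemble K = (LN − M²)/(EG − F²) = 1/81. At (u, v) = (pi/6, pi/2): K = 1/81.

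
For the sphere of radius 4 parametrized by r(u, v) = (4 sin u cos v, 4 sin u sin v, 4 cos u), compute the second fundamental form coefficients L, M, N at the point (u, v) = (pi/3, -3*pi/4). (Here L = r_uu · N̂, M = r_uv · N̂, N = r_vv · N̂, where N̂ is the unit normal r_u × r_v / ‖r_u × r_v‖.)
L = -4;  M = 0;  N = -3

Compute the unit normal N̂(u, v) = (sin(u)^2*cos(v)/Abs(sin(u)), sin(u)^2*sin(v)/Abs(sin(u)), sin(2*u)/(2*Abs(sin(u)))), and the second partials r_uu, r_uv, r_vv. Take dot products:
  L(u, v) = r_uu · N̂ = -4*sin(u)/Abs(sin(u)),
  M(u, v) = r_uv · N̂ = 0,
  N(u, v) = r_vv · N̂ = -4*sin(u)^3/Abs(sin(u)).
Evaluating at (u, v) = (pi/3, -3*pi/4):
  L = -4, M = 0, N = -3.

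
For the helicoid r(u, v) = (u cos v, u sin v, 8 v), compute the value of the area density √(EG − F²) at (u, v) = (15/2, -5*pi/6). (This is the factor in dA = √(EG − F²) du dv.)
√(EG − F²)|_{(15/2, -5*pi/6)} = sqrt(481)/2

E = 1, F = 0, G = u^2 + 64, so EG − F² = u^2 + 64. Taking the positive square root: √(EG − F²) = sqrt(u^2 + 64). At (u, v) = (15/2, -5*pi/6): sqrt(481)/2.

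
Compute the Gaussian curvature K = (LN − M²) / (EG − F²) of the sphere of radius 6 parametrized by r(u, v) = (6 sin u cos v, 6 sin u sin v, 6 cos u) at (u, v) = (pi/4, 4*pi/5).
K = 1/36

Coefficients of the first fundamental form: E = 36, F = 0, G = 36*sin(u)^2.
Coefficients of the second fundamental form: L = -6*sin(u)/Abs(sin(u)), M = 0, N = -6*sin(u)^3/Abs(sin(u)).
Assemble K = (LN − M²)/(EG − F²) = 1/36. At (u, v) = (pi/4, 4*pi/5): K = 1/36.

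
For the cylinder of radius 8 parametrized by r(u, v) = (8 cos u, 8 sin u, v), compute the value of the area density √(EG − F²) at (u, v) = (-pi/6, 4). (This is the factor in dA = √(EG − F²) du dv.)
√(EG − F²)|_{(-pi/6, 4)} = 8

E = 64, F = 0, G = 1, so EG − F² = 64. Taking the positive square root: √(EG − F²) = 8. At (u, v) = (-pi/6, 4): 8.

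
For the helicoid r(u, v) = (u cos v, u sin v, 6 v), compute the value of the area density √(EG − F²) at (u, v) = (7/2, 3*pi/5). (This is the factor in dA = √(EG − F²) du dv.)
√(EG − F²)|_{(7/2, 3*pi/5)} = sqrt(193)/2

E = 1, F = 0, G = u^2 + 36, so EG − F² = u^2 + 36. Taking the positive square root: √(EG − F²) = sqrt(u^2 + 36). At (u, v) = (7/2, 3*pi/5): sqrt(193)/2.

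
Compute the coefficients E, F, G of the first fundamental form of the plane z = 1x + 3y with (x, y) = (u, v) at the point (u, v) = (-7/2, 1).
E = 2;  F = 3;  G = 10

Partials: r_u = (1, 0, 1), r_v = (0, 1, 3). As functions of (u, v):
  E = r_u · r_u = 2,
  F = r_u · r_v = 3,
  G = r_v · r_v = 10.
Evaluating at (u, v) = (-7/2, 1): E = 2, F = 3, G = 10.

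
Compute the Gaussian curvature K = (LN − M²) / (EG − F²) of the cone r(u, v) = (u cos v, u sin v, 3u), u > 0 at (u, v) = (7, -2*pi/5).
K = 0

Coefficients of the first fundamental form: E = 10, F = 0, G = u^2.
Coefficients of the second fundamental form: L = 0, M = 0, N = 3*sqrt(10)*u^2/(10*Abs(u)).
Assemble K = (LN − M²)/(EG − F²) = 0. At (u, v) = (7, -2*pi/5): K = 0.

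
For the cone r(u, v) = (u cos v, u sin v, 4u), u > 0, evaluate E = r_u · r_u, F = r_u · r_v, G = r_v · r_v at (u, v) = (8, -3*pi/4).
E = 17;  F = 0;  G = 64

Partials: r_u = (cos(v), sin(v), 4), r_v = (-u*sin(v), u*cos(v), 0). As functions of (u, v):
  E = r_u · r_u = 17,
  F = r_u · r_v = 0,
  G = r_v · r_v = u^2.
Evaluating at (u, v) = (8, -3*pi/4): E = 17, F = 0, G = 64.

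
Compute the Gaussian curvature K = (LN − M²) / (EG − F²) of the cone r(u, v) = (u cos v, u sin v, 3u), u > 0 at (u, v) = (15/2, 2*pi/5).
K = 0

Coefficients of the first fundamental form: E = 10, F = 0, G = u^2.
Coefficients of the second fundamental form: L = 0, M = 0, N = 3*sqrt(10)*u^2/(10*Abs(u)).
Assemble K = (LN − M²)/(EG − F²) = 0. At (u, v) = (15/2, 2*pi/5): K = 0.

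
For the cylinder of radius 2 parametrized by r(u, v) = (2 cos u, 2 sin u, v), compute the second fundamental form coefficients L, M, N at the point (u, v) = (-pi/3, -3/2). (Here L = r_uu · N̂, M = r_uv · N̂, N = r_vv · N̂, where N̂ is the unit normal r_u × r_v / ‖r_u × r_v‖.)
L = -2;  M = 0;  N = 0

Compute the unit normal N̂(u, v) = (cos(u), sin(u), 0), and the second partials r_uu, r_uv, r_vv. Take dot products:
  L(u, v) = r_uu · N̂ = -2,
  M(u, v) = r_uv · N̂ = 0,
  N(u, v) = r_vv · N̂ = 0.
Evaluating at (u, v) = (-pi/3, -3/2):
  L = -2, M = 0, N = 0.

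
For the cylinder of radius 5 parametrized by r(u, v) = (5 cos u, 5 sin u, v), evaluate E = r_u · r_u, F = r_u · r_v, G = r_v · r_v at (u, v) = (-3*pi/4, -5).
E = 25;  F = 0;  G = 1

Partials: r_u = (-5*sin(u), 5*cos(u), 0), r_v = (0, 0, 1). As functions of (u, v):
  E = r_u · r_u = 25,
  F = r_u · r_v = 0,
  G = r_v · r_v = 1.
Evaluating at (u, v) = (-3*pi/4, -5): E = 25, F = 0, G = 1.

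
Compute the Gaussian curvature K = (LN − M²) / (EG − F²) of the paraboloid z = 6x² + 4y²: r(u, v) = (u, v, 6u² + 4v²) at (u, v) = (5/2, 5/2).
K = 96/1692601

Coefficients of the first fundamental form: E = 144*u^2 + 1, F = 96*u*v, G = 64*v^2 + 1.
Coefficients of the second fundamental form: L = 12/sqrt(144*u^2 + 64*v^2 + 1), M = 0, N = 8/sqrt(144*u^2 + 64*v^2 + 1).
Assemble K = (LN − M²)/(EG − F²) = 96/(20736*u^4 + 18432*u^2*v^2 + 288*u^2 + 4096*v^4 + 128*v^2 + 1). At (u, v) = (5/2, 5/2): K = 96/1692601.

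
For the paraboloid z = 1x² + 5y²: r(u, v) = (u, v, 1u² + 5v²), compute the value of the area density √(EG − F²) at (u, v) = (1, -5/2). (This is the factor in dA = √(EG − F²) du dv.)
√(EG − F²)|_{(1, -5/2)} = 3*sqrt(70)

E = 4*u^2 + 1, F = 20*u*v, G = 100*v^2 + 1, so EG − F² = 4*u^2 + 100*v^2 + 1. Taking the positive square root: √(EG − F²) = sqrt(4*u^2 + 100*v^2 + 1). At (u, v) = (1, -5/2): 3*sqrt(70).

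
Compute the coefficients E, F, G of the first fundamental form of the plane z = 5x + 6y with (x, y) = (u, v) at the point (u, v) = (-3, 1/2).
E = 26;  F = 30;  G = 37

Partials: r_u = (1, 0, 5), r_v = (0, 1, 6). As functions of (u, v):
  E = r_u · r_u = 26,
  F = r_u · r_v = 30,
  G = r_v · r_v = 37.
Evaluating at (u, v) = (-3, 1/2): E = 26, F = 30, G = 37.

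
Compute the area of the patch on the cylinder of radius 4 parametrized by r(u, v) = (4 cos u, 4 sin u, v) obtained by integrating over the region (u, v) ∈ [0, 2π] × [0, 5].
Area = 40*pi

Area = ∫∫ √(EG − F²) du dv with √(EG − F²) = 4. Integrating over [0, 2π] × [0, 5] gives 40*pi.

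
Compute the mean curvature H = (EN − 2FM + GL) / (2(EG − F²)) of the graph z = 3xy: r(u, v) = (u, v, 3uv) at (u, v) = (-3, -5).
H = -405*sqrt(307)/94249

With E = 9*v^2 + 1, F = 9*u*v, G = 9*u^2 + 1, L = 0, M = 3/sqrt(9*u^2 + 9*v^2 + 1), N = 0, assemble
  H = (EN − 2FM + GL) / (2(EG − F²)) = -27*u*v/(9*u^2 + 9*v^2 + 1)^(3/2).
At (u, v) = (-3, -5): H = -405*sqrt(307)/94249.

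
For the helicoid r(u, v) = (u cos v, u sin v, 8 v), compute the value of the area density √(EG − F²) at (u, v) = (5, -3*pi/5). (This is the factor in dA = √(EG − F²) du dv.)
√(EG − F²)|_{(5, -3*pi/5)} = sqrt(89)

E = 1, F = 0, G = u^2 + 64, so EG − F² = u^2 + 64. Taking the positive square root: √(EG − F²) = sqrt(u^2 + 64). At (u, v) = (5, -3*pi/5): sqrt(89).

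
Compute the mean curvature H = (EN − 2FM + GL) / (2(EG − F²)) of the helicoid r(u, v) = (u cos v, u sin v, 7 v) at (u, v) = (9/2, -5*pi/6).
H = 0

With E = 1, F = 0, G = u^2 + 49, L = 0, M = -7/sqrt(u^2 + 49), N = 0, assemble
  H = (EN − 2FM + GL) / (2(EG − F²)) = 0.
At (u, v) = (9/2, -5*pi/6): H = 0.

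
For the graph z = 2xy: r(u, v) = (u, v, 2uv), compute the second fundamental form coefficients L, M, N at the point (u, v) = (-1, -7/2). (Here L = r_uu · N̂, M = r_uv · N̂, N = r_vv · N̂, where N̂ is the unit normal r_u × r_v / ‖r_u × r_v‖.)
L = 0;  M = sqrt(6)/9;  N = 0

Compute the unit normal N̂(u, v) = (-2*v/sqrt(4*u^2 + 4*v^2 + 1), -2*u/sqrt(4*u^2 + 4*v^2 + 1), 1/sqrt(4*u^2 + 4*v^2 + 1)), and the second partials r_uu, r_uv, r_vv. Take dot products:
  L(u, v) = r_uu · N̂ = 0,
  M(u, v) = r_uv · N̂ = 2/sqrt(4*u^2 + 4*v^2 + 1),
  N(u, v) = r_vv · N̂ = 0.
Evaluating at (u, v) = (-1, -7/2):
  L = 0, M = sqrt(6)/9, N = 0.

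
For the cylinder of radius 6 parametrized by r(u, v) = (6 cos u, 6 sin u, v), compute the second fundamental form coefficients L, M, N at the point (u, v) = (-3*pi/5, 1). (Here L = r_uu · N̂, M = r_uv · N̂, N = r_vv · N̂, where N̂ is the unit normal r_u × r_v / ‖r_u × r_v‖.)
L = -6;  M = 0;  N = 0

Compute the unit normal N̂(u, v) = (cos(u), sin(u), 0), and the second partials r_uu, r_uv, r_vv. Take dot products:
  L(u, v) = r_uu · N̂ = -6,
  M(u, v) = r_uv · N̂ = 0,
  N(u, v) = r_vv · N̂ = 0.
Evaluating at (u, v) = (-3*pi/5, 1):
  L = -6, M = 0, N = 0.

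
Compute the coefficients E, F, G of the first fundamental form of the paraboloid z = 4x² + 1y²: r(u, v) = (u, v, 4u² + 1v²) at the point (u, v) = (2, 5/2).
E = 257;  F = 80;  G = 26

Partials: r_u = (1, 0, 8*u), r_v = (0, 1, 2*v). As functions of (u, v):
  E = r_u · r_u = 64*u^2 + 1,
  F = r_u · r_v = 16*u*v,
  G = r_v · r_v = 4*v^2 + 1.
Evaluating at (u, v) = (2, 5/2): E = 257, F = 80, G = 26.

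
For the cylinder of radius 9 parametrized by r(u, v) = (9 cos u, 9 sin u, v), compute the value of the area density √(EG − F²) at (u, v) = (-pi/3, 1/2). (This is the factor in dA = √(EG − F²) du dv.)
√(EG − F²)|_{(-pi/3, 1/2)} = 9

E = 81, F = 0, G = 1, so EG − F² = 81. Taking the positive square root: √(EG − F²) = 9. At (u, v) = (-pi/3, 1/2): 9.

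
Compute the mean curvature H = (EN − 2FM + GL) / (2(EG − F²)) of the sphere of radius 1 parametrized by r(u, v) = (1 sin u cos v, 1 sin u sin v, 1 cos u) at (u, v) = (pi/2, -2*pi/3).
H = -1

With E = 1, F = 0, G = sin(u)^2, L = -sin(u)/Abs(sin(u)), M = 0, N = -sin(u)^3/Abs(sin(u)), assemble
  H = (EN − 2FM + GL) / (2(EG − F²)) = -sin(u)/Abs(sin(u)).
At (u, v) = (pi/2, -2*pi/3): H = -1.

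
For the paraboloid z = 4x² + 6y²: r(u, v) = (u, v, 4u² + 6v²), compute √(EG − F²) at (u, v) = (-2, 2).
√(EG − F²)|_{(-2, 2)} = 7*sqrt(17)

E = 64*u^2 + 1, F = 96*u*v, G = 144*v^2 + 1; EG − F² = 64*u^2 + 144*v^2 + 1; √(EG − F²) = sqrt(64*u^2 + 144*v^2 + 1). At the given point: 7*sqrt(17).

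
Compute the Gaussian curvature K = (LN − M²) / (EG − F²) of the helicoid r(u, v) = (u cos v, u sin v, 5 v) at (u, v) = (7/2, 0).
K = -400/22201

Coefficients of the first fundamental form: E = 1, F = 0, G = u^2 + 25.
Coefficients of the second fundamental form: L = 0, M = -5/sqrt(u^2 + 25), N = 0.
Assemble K = (LN − M²)/(EG − F²) = -25/(u^2 + 25)^2. At (u, v) = (7/2, 0): K = -400/22201.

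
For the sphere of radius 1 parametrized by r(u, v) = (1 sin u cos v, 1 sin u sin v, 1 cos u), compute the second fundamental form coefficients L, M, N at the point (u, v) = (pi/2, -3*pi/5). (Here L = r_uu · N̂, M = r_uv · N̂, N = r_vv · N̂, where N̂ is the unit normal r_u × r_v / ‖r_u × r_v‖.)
L = -1;  M = 0;  N = -1

Compute the unit normal N̂(u, v) = (sin(u)^2*cos(v)/Abs(sin(u)), sin(u)^2*sin(v)/Abs(sin(u)), sin(2*u)/(2*Abs(sin(u)))), and the second partials r_uu, r_uv, r_vv. Take dot products:
  L(u, v) = r_uu · N̂ = -sin(u)/Abs(sin(u)),
  M(u, v) = r_uv · N̂ = 0,
  N(u, v) = r_vv · N̂ = -sin(u)^3/Abs(sin(u)).
Evaluating at (u, v) = (pi/2, -3*pi/5):
  L = -1, M = 0, N = -1.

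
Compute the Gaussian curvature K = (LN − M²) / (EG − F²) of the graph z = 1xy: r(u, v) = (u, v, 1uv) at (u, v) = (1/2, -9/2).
K = -4/1849

Coefficients of the first fundamental form: E = v^2 + 1, F = u*v, G = u^2 + 1.
Coefficients of the second fundamental form: L = 0, M = 1/sqrt(u^2 + v^2 + 1), N = 0.
Assemble K = (LN − M²)/(EG − F²) = 1/((u^2*v^2 - (u^2 + 1)*(v^2 + 1))*(u^2 + v^2 + 1)). At (u, v) = (1/2, -9/2): K = -4/1849.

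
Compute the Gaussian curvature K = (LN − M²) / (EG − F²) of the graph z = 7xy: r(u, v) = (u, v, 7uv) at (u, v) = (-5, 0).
K = -49/1503076

Coefficients of the first fundamental form: E = 49*v^2 + 1, F = 49*u*v, G = 49*u^2 + 1.
Coefficients of the second fundamental form: L = 0, M = 7/sqrt(49*u^2 + 49*v^2 + 1), N = 0.
Assemble K = (LN − M²)/(EG − F²) = -49/(2401*u^4 + 4802*u^2*v^2 + 98*u^2 + 2401*v^4 + 98*v^2 + 1). At (u, v) = (-5, 0): K = -49/1503076.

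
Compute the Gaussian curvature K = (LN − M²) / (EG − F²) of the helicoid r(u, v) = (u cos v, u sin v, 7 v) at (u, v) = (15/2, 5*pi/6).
K = -784/177241

Coefficients of the first fundamental form: E = 1, F = 0, G = u^2 + 49.
Coefficients of the second fundamental form: L = 0, M = -7/sqrt(u^2 + 49), N = 0.
Assemble K = (LN − M²)/(EG − F²) = -49/(u^2 + 49)^2. At (u, v) = (15/2, 5*pi/6): K = -784/177241.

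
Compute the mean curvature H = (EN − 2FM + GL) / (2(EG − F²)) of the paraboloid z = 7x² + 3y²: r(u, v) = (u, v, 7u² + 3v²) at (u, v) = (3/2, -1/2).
H = 1396*sqrt(451)/203401

With E = 196*u^2 + 1, F = 84*u*v, G = 36*v^2 + 1, L = 14/sqrt(196*u^2 + 36*v^2 + 1), M = 0, N = 6/sqrt(196*u^2 + 36*v^2 + 1), assemble
  H = (EN − 2FM + GL) / (2(EG − F²)) = 2*(294*u^2 + 126*v^2 + 5)/(196*u^2 + 36*v^2 + 1)^(3/2).
At (u, v) = (3/2, -1/2): H = 1396*sqrt(451)/203401.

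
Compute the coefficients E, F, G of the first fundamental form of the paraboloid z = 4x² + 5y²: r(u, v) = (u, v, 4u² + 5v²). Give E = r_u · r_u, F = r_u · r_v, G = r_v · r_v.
E = 64*u^2 + 1;  F = 80*u*v;  G = 100*v^2 + 1

Compute partials: r_u = (1, 0, 8*u), r_v = (0, 1, 10*v). Then
  E = r_u · r_u = 64*u^2 + 1,
  F = r_u · r_v = 80*u*v,
  G = r_v · r_v = 100*v^2 + 1.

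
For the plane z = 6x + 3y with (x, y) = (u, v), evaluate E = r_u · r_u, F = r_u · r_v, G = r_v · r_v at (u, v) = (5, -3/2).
E = 37;  F = 18;  G = 10

Partials: r_u = (1, 0, 6), r_v = (0, 1, 3). As functions of (u, v):
  E = r_u · r_u = 37,
  F = r_u · r_v = 18,
  G = r_v · r_v = 10.
Evaluating at (u, v) = (5, -3/2): E = 37, F = 18, G = 10.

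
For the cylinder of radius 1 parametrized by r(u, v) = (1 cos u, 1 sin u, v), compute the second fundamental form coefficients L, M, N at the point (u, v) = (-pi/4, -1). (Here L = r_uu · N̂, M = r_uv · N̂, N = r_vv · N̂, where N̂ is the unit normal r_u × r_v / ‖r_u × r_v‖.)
L = -1;  M = 0;  N = 0

Compute the unit normal N̂(u, v) = (cos(u), sin(u), 0), and the second partials r_uu, r_uv, r_vv. Take dot products:
  L(u, v) = r_uu · N̂ = -1,
  M(u, v) = r_uv · N̂ = 0,
  N(u, v) = r_vv · N̂ = 0.
Evaluating at (u, v) = (-pi/4, -1):
  L = -1, M = 0, N = 0.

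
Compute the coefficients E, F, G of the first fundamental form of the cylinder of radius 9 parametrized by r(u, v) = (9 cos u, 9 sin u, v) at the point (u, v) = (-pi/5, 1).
E = 81;  F = 0;  G = 1

Partials: r_u = (-9*sin(u), 9*cos(u), 0), r_v = (0, 0, 1). As functions of (u, v):
  E = r_u · r_u = 81,
  F = r_u · r_v = 0,
  G = r_v · r_v = 1.
Evaluating at (u, v) = (-pi/5, 1): E = 81, F = 0, G = 1.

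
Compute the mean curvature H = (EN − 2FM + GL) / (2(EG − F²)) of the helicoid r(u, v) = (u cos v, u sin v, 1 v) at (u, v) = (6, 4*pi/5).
H = 0

With E = 1, F = 0, G = u^2 + 1, L = 0, M = -1/sqrt(u^2 + 1), N = 0, assemble
  H = (EN − 2FM + GL) / (2(EG − F²)) = 0.
At (u, v) = (6, 4*pi/5): H = 0.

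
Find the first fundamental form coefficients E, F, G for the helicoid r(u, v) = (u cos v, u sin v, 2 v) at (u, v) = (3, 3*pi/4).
E = 1;  F = 0;  G = 13

Partials: r_u = (cos(v), sin(v), 0), r_v = (-u*sin(v), u*cos(v), 2). As functions of (u, v):
  E = r_u · r_u = 1,
  F = r_u · r_v = 0,
  G = r_v · r_v = u^2 + 4.
Evaluating at (u, v) = (3, 3*pi/4): E = 1, F = 0, G = 13.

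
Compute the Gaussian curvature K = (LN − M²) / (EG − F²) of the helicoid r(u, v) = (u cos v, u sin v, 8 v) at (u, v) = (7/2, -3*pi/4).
K = -1024/93025

Coefficients of the first fundamental form: E = 1, F = 0, G = u^2 + 64.
Coefficients of the second fundamental form: L = 0, M = -8/sqrt(u^2 + 64), N = 0.
Assemble K = (LN − M²)/(EG − F²) = -64/(u^2 + 64)^2. At (u, v) = (7/2, -3*pi/4): K = -1024/93025.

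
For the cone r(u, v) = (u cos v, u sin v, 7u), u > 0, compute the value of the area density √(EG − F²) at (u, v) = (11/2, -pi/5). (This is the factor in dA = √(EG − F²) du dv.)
√(EG − F²)|_{(11/2, -pi/5)} = 55*sqrt(2)/2

E = 50, F = 0, G = u^2, so EG − F² = 50*u^2. Taking the positive square root: √(EG − F²) = 5*sqrt(2)*Abs(u). At (u, v) = (11/2, -pi/5): 55*sqrt(2)/2.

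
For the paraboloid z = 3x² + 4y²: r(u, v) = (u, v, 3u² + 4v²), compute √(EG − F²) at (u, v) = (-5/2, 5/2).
√(EG − F²)|_{(-5/2, 5/2)} = sqrt(626)

E = 36*u^2 + 1, F = 48*u*v, G = 64*v^2 + 1; EG − F² = 36*u^2 + 64*v^2 + 1; √(EG − F²) = sqrt(36*u^2 + 64*v^2 + 1). At the given point: sqrt(626).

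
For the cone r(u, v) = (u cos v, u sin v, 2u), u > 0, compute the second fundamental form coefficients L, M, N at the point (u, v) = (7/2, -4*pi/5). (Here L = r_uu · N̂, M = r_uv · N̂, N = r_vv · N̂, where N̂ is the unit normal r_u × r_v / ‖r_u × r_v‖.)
L = 0;  M = 0;  N = 7*sqrt(5)/5

Compute the unit normal N̂(u, v) = (-2*sqrt(5)*u*cos(v)/(5*Abs(u)), -2*sqrt(5)*u*sin(v)/(5*Abs(u)), sqrt(5)*u/(5*Abs(u))), and the second partials r_uu, r_uv, r_vv. Take dot products:
  L(u, v) = r_uu · N̂ = 0,
  M(u, v) = r_uv · N̂ = 0,
  N(u, v) = r_vv · N̂ = 2*sqrt(5)*u^2/(5*Abs(u)).
Evaluating at (u, v) = (7/2, -4*pi/5):
  L = 0, M = 0, N = 7*sqrt(5)/5.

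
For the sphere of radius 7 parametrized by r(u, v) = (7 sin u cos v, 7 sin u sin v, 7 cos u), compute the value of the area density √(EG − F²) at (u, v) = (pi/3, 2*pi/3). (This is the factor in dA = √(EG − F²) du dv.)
√(EG − F²)|_{(pi/3, 2*pi/3)} = 49*sqrt(3)/2

E = 49, F = 0, G = 49*sin(u)^2, so EG − F² = 2401*sin(u)^2. Taking the positive square root: √(EG − F²) = 49*Abs(sin(u)). At (u, v) = (pi/3, 2*pi/3): 49*sqrt(3)/2.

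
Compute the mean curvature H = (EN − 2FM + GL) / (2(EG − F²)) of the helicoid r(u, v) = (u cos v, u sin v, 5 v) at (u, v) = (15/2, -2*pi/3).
H = 0

With E = 1, F = 0, G = u^2 + 25, L = 0, M = -5/sqrt(u^2 + 25), N = 0, assemble
  H = (EN − 2FM + GL) / (2(EG − F²)) = 0.
At (u, v) = (15/2, -2*pi/3): H = 0.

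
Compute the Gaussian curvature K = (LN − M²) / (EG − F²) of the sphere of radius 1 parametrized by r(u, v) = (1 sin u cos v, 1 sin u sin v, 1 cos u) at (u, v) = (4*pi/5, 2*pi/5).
K = 1

Coefficients of the first fundamental form: E = 1, F = 0, G = sin(u)^2.
Coefficients of the second fundamental form: L = -sin(u)/Abs(sin(u)), M = 0, N = -sin(u)^3/Abs(sin(u)).
Assemble K = (LN − M²)/(EG − F²) = 1. At (u, v) = (4*pi/5, 2*pi/5): K = 1.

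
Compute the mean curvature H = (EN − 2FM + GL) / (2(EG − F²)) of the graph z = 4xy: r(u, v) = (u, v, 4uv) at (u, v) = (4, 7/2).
H = -896*sqrt(453)/205209

With E = 16*v^2 + 1, F = 16*u*v, G = 16*u^2 + 1, L = 0, M = 4/sqrt(16*u^2 + 16*v^2 + 1), N = 0, assemble
  H = (EN − 2FM + GL) / (2(EG − F²)) = -64*u*v/(16*u^2 + 16*v^2 + 1)^(3/2).
At (u, v) = (4, 7/2): H = -896*sqrt(453)/205209.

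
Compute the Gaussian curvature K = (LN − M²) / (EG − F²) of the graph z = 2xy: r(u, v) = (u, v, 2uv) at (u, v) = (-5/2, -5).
K = -1/3969

Coefficients of the first fundamental form: E = 4*v^2 + 1, F = 4*u*v, G = 4*u^2 + 1.
Coefficients of the second fundamental form: L = 0, M = 2/sqrt(4*u^2 + 4*v^2 + 1), N = 0.
Assemble K = (LN − M²)/(EG − F²) = -4/(16*u^4 + 32*u^2*v^2 + 8*u^2 + 16*v^4 + 8*v^2 + 1). At (u, v) = (-5/2, -5): K = -1/3969.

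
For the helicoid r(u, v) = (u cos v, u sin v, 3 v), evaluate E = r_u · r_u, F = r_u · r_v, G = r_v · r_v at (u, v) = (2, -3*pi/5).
E = 1;  F = 0;  G = 13

Partials: r_u = (cos(v), sin(v), 0), r_v = (-u*sin(v), u*cos(v), 3). As functions of (u, v):
  E = r_u · r_u = 1,
  F = r_u · r_v = 0,
  G = r_v · r_v = u^2 + 9.
Evaluating at (u, v) = (2, -3*pi/5): E = 1, F = 0, G = 13.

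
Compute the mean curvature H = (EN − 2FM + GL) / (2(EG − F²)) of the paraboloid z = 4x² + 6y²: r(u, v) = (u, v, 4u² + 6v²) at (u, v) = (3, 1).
H = 4042*sqrt(721)/519841

With E = 64*u^2 + 1, F = 96*u*v, G = 144*v^2 + 1, L = 8/sqrt(64*u^2 + 144*v^2 + 1), M = 0, N = 12/sqrt(64*u^2 + 144*v^2 + 1), assemble
  H = (EN − 2FM + GL) / (2(EG − F²)) = 2*(192*u^2 + 288*v^2 + 5)/(64*u^2 + 144*v^2 + 1)^(3/2).
At (u, v) = (3, 1): H = 4042*sqrt(721)/519841.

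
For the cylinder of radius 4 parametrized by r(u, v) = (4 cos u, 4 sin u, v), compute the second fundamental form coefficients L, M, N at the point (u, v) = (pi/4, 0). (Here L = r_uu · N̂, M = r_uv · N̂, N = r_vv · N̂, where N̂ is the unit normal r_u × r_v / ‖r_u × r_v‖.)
L = -4;  M = 0;  N = 0

Compute the unit normal N̂(u, v) = (cos(u), sin(u), 0), and the second partials r_uu, r_uv, r_vv. Take dot products:
  L(u, v) = r_uu · N̂ = -4,
  M(u, v) = r_uv · N̂ = 0,
  N(u, v) = r_vv · N̂ = 0.
Evaluating at (u, v) = (pi/4, 0):
  L = -4, M = 0, N = 0.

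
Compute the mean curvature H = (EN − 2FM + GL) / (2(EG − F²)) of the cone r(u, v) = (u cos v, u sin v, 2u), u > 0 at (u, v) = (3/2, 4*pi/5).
H = 2*sqrt(5)/15

With E = 5, F = 0, G = u^2, L = 0, M = 0, N = 2*sqrt(5)*u^2/(5*Abs(u)), assemble
  H = (EN − 2FM + GL) / (2(EG − F²)) = sqrt(5)/(5*Abs(u)).
At (u, v) = (3/2, 4*pi/5): H = 2*sqrt(5)/15.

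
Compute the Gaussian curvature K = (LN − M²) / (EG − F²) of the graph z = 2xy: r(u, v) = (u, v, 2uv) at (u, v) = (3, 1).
K = -4/1681

Coefficients of the first fundamental form: E = 4*v^2 + 1, F = 4*u*v, G = 4*u^2 + 1.
Coefficients of the second fundamental form: L = 0, M = 2/sqrt(4*u^2 + 4*v^2 + 1), N = 0.
Assemble K = (LN − M²)/(EG − F²) = -4/(16*u^4 + 32*u^2*v^2 + 8*u^2 + 16*v^4 + 8*v^2 + 1). At (u, v) = (3, 1): K = -4/1681.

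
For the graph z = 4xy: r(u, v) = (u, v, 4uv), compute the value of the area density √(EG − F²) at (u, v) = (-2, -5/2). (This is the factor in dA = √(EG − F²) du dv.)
√(EG − F²)|_{(-2, -5/2)} = sqrt(165)

E = 16*v^2 + 1, F = 16*u*v, G = 16*u^2 + 1, so EG − F² = 16*u^2 + 16*v^2 + 1. Taking the positive square root: √(EG − F²) = sqrt(16*u^2 + 16*v^2 + 1). At (u, v) = (-2, -5/2): sqrt(165).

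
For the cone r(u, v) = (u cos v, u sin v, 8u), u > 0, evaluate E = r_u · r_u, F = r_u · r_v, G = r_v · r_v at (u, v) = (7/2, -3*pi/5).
E = 65;  F = 0;  G = 49/4

Partials: r_u = (cos(v), sin(v), 8), r_v = (-u*sin(v), u*cos(v), 0). As functions of (u, v):
  E = r_u · r_u = 65,
  F = r_u · r_v = 0,
  G = r_v · r_v = u^2.
Evaluating at (u, v) = (7/2, -3*pi/5): E = 65, F = 0, G = 49/4.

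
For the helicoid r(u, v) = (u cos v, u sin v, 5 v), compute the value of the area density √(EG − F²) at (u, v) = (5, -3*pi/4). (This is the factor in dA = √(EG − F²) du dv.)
√(EG − F²)|_{(5, -3*pi/4)} = 5*sqrt(2)

E = 1, F = 0, G = u^2 + 25, so EG − F² = u^2 + 25. Taking the positive square root: √(EG − F²) = sqrt(u^2 + 25). At (u, v) = (5, -3*pi/4): 5*sqrt(2).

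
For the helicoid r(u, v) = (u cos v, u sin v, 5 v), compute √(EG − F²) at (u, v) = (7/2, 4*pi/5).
√(EG − F²)|_{(7/2, 4*pi/5)} = sqrt(149)/2

E = 1, F = 0, G = u^2 + 25; EG − F² = u^2 + 25; √(EG − F²) = sqrt(u^2 + 25). At the given point: sqrt(149)/2.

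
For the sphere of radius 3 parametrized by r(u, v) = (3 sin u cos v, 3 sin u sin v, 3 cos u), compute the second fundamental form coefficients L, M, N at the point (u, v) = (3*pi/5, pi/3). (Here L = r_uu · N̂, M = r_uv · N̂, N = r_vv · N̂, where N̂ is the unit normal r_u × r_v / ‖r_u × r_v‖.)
L = -3;  M = 0;  N = -15/8 - 3*sqrt(5)/8

Compute the unit normal N̂(u, v) = (sin(u)^2*cos(v)/Abs(sin(u)), sin(u)^2*sin(v)/Abs(sin(u)), sin(2*u)/(2*Abs(sin(u)))), and the second partials r_uu, r_uv, r_vv. Take dot products:
  L(u, v) = r_uu · N̂ = -3*sin(u)/Abs(sin(u)),
  M(u, v) = r_uv · N̂ = 0,
  N(u, v) = r_vv · N̂ = -3*sin(u)^3/Abs(sin(u)).
Evaluating at (u, v) = (3*pi/5, pi/3):
  L = -3, M = 0, N = -15/8 - 3*sqrt(5)/8.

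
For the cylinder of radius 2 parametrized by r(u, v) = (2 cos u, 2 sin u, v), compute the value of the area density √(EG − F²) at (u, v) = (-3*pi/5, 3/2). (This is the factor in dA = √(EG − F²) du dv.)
√(EG − F²)|_{(-3*pi/5, 3/2)} = 2

E = 4, F = 0, G = 1, so EG − F² = 4. Taking the positive square root: √(EG − F²) = 2. At (u, v) = (-3*pi/5, 3/2): 2.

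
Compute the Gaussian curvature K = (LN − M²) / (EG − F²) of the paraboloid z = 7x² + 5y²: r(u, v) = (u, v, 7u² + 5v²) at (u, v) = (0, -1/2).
K = 35/169

Coefficients of the first fundamental form: E = 196*u^2 + 1, F = 140*u*v, G = 100*v^2 + 1.
Coefficients of the second fundamental form: L = 14/sqrt(196*u^2 + 100*v^2 + 1), M = 0, N = 10/sqrt(196*u^2 + 100*v^2 + 1).
Assemble K = (LN − M²)/(EG − F²) = 140/(38416*u^4 + 39200*u^2*v^2 + 392*u^2 + 10000*v^4 + 200*v^2 + 1). At (u, v) = (0, -1/2): K = 35/169.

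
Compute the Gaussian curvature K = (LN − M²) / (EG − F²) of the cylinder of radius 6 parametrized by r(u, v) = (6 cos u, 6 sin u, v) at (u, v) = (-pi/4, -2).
K = 0

Coefficients of the first fundamental form: E = 36, F = 0, G = 1.
Coefficients of the second fundamental form: L = -6, M = 0, N = 0.
Assemble K = (LN − M²)/(EG − F²) = 0. At (u, v) = (-pi/4, -2): K = 0.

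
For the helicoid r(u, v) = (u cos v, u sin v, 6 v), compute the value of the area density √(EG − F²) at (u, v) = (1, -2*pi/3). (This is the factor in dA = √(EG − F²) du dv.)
√(EG − F²)|_{(1, -2*pi/3)} = sqrt(37)

E = 1, F = 0, G = u^2 + 36, so EG − F² = u^2 + 36. Taking the positive square root: √(EG − F²) = sqrt(u^2 + 36). At (u, v) = (1, -2*pi/3): sqrt(37).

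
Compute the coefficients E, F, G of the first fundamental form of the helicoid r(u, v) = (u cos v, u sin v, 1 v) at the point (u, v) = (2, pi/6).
E = 1;  F = 0;  G = 5

Partials: r_u = (cos(v), sin(v), 0), r_v = (-u*sin(v), u*cos(v), 1). As functions of (u, v):
  E = r_u · r_u = 1,
  F = r_u · r_v = 0,
  G = r_v · r_v = u^2 + 1.
Evaluating at (u, v) = (2, pi/6): E = 1, F = 0, G = 5.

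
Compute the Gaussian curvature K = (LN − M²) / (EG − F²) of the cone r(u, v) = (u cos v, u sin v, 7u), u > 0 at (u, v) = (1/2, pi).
K = 0

Coefficients of the first fundamental form: E = 50, F = 0, G = u^2.
Coefficients of the second fundamental form: L = 0, M = 0, N = 7*sqrt(2)*u^2/(10*Abs(u)).
Assemble K = (LN − M²)/(EG − F²) = 0. At (u, v) = (1/2, pi): K = 0.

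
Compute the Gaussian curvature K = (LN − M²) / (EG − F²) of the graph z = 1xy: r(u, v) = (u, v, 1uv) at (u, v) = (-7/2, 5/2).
K = -4/1521

Coefficients of the first fundamental form: E = v^2 + 1, F = u*v, G = u^2 + 1.
Coefficients of the second fundamental form: L = 0, M = 1/sqrt(u^2 + v^2 + 1), N = 0.
Assemble K = (LN − M²)/(EG − F²) = 1/((u^2*v^2 - (u^2 + 1)*(v^2 + 1))*(u^2 + v^2 + 1)). At (u, v) = (-7/2, 5/2): K = -4/1521.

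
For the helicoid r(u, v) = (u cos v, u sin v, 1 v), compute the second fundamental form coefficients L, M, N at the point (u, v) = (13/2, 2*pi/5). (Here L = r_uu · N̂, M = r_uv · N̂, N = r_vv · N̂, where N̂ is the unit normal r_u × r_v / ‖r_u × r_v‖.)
L = 0;  M = -2*sqrt(173)/173;  N = 0

Compute the unit normal N̂(u, v) = (sin(v)/sqrt(u^2 + 1), -cos(v)/sqrt(u^2 + 1), u/sqrt(u^2 + 1)), and the second partials r_uu, r_uv, r_vv. Take dot products:
  L(u, v) = r_uu · N̂ = 0,
  M(u, v) = r_uv · N̂ = -1/sqrt(u^2 + 1),
  N(u, v) = r_vv · N̂ = 0.
Evaluating at (u, v) = (13/2, 2*pi/5):
  L = 0, M = -2*sqrt(173)/173, N = 0.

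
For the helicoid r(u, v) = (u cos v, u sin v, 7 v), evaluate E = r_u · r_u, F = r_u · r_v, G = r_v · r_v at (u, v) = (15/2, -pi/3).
E = 1;  F = 0;  G = 421/4

Partials: r_u = (cos(v), sin(v), 0), r_v = (-u*sin(v), u*cos(v), 7). As functions of (u, v):
  E = r_u · r_u = 1,
  F = r_u · r_v = 0,
  G = r_v · r_v = u^2 + 49.
Evaluating at (u, v) = (15/2, -pi/3): E = 1, F = 0, G = 421/4.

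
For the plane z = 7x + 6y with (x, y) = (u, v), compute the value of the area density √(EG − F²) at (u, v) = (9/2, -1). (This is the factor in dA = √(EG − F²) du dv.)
√(EG − F²)|_{(9/2, -1)} = sqrt(86)

E = 50, F = 42, G = 37, so EG − F² = 86. Taking the positive square root: √(EG − F²) = sqrt(86). At (u, v) = (9/2, -1): sqrt(86).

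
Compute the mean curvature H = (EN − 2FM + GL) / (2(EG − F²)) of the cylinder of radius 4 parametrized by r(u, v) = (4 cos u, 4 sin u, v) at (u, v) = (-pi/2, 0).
H = -1/8

With E = 16, F = 0, G = 1, L = -4, M = 0, N = 0, assemble
  H = (EN − 2FM + GL) / (2(EG − F²)) = -1/8.
At (u, v) = (-pi/2, 0): H = -1/8.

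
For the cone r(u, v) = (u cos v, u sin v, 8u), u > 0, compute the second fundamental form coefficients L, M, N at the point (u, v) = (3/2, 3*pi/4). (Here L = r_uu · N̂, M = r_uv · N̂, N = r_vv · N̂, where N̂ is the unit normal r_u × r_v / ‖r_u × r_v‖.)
L = 0;  M = 0;  N = 12*sqrt(65)/65

Compute the unit normal N̂(u, v) = (-8*sqrt(65)*u*cos(v)/(65*Abs(u)), -8*sqrt(65)*u*sin(v)/(65*Abs(u)), sqrt(65)*u/(65*Abs(u))), and the second partials r_uu, r_uv, r_vv. Take dot products:
  L(u, v) = r_uu · N̂ = 0,
  M(u, v) = r_uv · N̂ = 0,
  N(u, v) = r_vv · N̂ = 8*sqrt(65)*u^2/(65*Abs(u)).
Evaluating at (u, v) = (3/2, 3*pi/4):
  L = 0, M = 0, N = 12*sqrt(65)/65.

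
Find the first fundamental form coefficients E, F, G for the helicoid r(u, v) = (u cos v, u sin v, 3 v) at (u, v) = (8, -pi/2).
E = 1;  F = 0;  G = 73

Partials: r_u = (cos(v), sin(v), 0), r_v = (-u*sin(v), u*cos(v), 3). As functions of (u, v):
  E = r_u · r_u = 1,
  F = r_u · r_v = 0,
  G = r_v · r_v = u^2 + 9.
Evaluating at (u, v) = (8, -pi/2): E = 1, F = 0, G = 73.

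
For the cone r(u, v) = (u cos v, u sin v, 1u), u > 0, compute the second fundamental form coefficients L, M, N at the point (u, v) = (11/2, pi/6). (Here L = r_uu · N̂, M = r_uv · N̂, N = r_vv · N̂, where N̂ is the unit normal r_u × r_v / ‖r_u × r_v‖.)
L = 0;  M = 0;  N = 11*sqrt(2)/4

Compute the unit normal N̂(u, v) = (-sqrt(2)*u*cos(v)/(2*Abs(u)), -sqrt(2)*u*sin(v)/(2*Abs(u)), sqrt(2)*u/(2*Abs(u))), and the second partials r_uu, r_uv, r_vv. Take dot products:
  L(u, v) = r_uu · N̂ = 0,
  M(u, v) = r_uv · N̂ = 0,
  N(u, v) = r_vv · N̂ = sqrt(2)*u^2/(2*Abs(u)).
Evaluating at (u, v) = (11/2, pi/6):
  L = 0, M = 0, N = 11*sqrt(2)/4.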